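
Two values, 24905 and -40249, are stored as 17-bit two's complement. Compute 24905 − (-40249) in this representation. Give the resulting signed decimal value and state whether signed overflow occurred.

65154; no overflow

24905 → 00110000101001001
-40249 → 10110001011000111
Subtract via negate-and-add: invert 10110001011000111 + 1 = 01001110100111001 (i.e. 40249).
  00110000101001001
+ 01001110100111001
= 01111111010000010
Result 01111111010000010: MSB = 0 → value 65154.
Both addends (after negating the subtrahend) are non-negative and so is the stored result: no signed overflow.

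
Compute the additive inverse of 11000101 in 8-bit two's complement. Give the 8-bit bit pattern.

00111011

Invert: 00111010. Add 1: 00111011.
Check: 11000101 = -59, 00111011 = 59.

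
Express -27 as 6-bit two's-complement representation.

100101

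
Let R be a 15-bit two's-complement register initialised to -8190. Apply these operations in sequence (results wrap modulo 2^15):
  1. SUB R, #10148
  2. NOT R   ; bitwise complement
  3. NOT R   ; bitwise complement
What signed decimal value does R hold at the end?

14430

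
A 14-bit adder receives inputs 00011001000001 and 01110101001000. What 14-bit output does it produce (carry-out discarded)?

10001110001001

  00011001000001
+ 01110101001000
= 10001110001001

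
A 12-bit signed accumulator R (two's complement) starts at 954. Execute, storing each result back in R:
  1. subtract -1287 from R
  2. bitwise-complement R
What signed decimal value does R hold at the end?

1854

Start: R = 954 = 001110111010.
R = 954 − (-1287) = 2241; wraps to -1855 = 100011000001
R = NOT 100011000001 = 011100111110 = 1854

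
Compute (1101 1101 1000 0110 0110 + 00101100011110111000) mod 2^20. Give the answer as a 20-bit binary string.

00001010000000011110

  11011101100001100110
+ 00101100011110111000
= 00001010000000011110  (discard carry-out 1)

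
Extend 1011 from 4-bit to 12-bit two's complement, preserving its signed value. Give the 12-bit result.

MSB of 1011 is 1; replicate it into the new high bits.
11111111|1011 → 111111111011 (still -5).

111111111011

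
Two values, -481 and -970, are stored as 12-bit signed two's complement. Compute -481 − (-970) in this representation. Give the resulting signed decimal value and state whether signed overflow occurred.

489; no overflow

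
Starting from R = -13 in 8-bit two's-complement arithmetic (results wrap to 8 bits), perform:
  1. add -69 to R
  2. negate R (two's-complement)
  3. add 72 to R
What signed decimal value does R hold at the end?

-102

Start: R = -13 = 11110011.
R = -13 + (-69) = -82 = 10101110
R = −(-82) = 82 = 01010010
R = 82 + 72 = 154; wraps to -102 = 10011010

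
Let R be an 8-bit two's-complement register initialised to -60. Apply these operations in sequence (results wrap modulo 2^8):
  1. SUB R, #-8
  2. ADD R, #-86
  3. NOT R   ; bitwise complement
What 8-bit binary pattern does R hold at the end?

10001001

Start: R = -60 = 11000100.
R = -60 − (-8) = -52 = 11001100
R = -52 + (-86) = -138; wraps to 118 = 01110110
R = NOT 01110110 = 10001001 = -119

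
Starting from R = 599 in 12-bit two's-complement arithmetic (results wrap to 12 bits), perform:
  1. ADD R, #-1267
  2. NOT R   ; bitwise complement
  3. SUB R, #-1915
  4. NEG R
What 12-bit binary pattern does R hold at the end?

010111101010

Start: R = 599 = 001001010111.
R = 599 + (-1267) = -668 = 110101100100
R = NOT 110101100100 = 001010011011 = 667
R = 667 − (-1915) = 2582; wraps to -1514 = 101000010110
R = −(-1514) = 1514 = 010111101010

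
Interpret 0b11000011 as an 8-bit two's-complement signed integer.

-61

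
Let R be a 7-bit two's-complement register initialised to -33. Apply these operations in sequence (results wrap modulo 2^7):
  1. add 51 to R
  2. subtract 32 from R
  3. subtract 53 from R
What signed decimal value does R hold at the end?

Start: R = -33 = 1011111.
R = -33 + 51 = 18 = 0010010
R = 18 − 32 = -14 = 1110010
R = -14 − 53 = -67; wraps to 61 = 0111101

61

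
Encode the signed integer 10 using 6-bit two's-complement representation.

10 is non-negative, so write it directly in 6 bits: 001010.

001010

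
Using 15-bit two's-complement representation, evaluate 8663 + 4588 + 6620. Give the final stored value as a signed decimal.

8663 + 4588 = 13251 (011001111000011)
13251 + 6620 = 19871 → wraps to -12897 (100110110011111)

-12897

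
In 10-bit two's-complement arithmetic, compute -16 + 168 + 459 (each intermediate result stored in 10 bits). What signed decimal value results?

-413

-16 + 168 = 152 (0010011000)
152 + 459 = 611 → wraps to -413 (1001100011)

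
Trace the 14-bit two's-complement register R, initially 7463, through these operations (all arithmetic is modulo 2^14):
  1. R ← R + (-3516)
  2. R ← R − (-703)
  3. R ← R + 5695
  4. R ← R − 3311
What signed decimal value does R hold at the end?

Start: R = 7463 = 01110100100111.
R = 7463 + (-3516) = 3947 = 00111101101011
R = 3947 − (-703) = 4650 = 01001000101010
R = 4650 + 5695 = 10345; wraps to -6039 = 10100001101001
R = -6039 − 3311 = -9350; wraps to 7034 = 01101101111010

7034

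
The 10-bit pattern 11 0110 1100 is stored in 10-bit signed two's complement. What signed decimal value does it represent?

-148

MSB is 1, so the value is negative.
Invert: 0010010011. Add 1: 0010010100 = 148. So the value is −148.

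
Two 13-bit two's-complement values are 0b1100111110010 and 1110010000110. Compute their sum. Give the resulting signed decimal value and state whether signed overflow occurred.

-2440; no overflow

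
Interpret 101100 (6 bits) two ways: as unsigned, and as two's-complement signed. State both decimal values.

Unsigned: 101100 = 44.
Signed: MSB=1 → 44 − 64 = -20.

unsigned = 44, signed = -20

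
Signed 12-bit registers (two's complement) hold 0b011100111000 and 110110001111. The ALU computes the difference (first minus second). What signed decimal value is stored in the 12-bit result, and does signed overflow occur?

-1623; overflow

0b011100111000 → 011100111000 = 1848 (signed)
110110001111 = -625 (signed)
Subtract via negate-and-add: invert 110110001111 + 1 = 001001110001 (i.e. 625).
  011100111000
+ 001001110001
= 100110101001
Result 100110101001: MSB = 1 → 2473 − 4096 = -1623.
Both addends (after negating the subtrahend) are non-negative but the stored result is negative: signed overflow. The true value 1848 − (-625) = 2473 lies outside [-2048, 2047].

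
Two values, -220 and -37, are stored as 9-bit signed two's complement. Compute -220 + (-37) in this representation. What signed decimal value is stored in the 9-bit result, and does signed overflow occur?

-220 → 100100100
-37 → 111011011
  100100100
+ 111011011
= 011111111  (discard carry-out 1)
Result 011111111: MSB = 0 → value 255.
Both addends are negative but the stored result is non-negative: signed overflow. The true value -220 + (-37) = -257 lies outside [-256, 255].

255; overflow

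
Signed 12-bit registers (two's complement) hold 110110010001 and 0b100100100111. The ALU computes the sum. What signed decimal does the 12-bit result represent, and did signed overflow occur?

110110010001 = -623 (signed)
0b100100100111 → 100100100111 = -1753 (signed)
  110110010001
+ 100100100111
= 011010111000  (discard carry-out 1)
Result 011010111000: MSB = 0 → value 1720.
Both addends are negative but the stored result is non-negative: signed overflow. The true value -623 + (-1753) = -2376 lies outside [-2048, 2047].

1720; overflow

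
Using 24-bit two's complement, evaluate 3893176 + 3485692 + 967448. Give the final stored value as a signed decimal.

8346316

3893176 + 3485692 = 7378868 (011100001001011110110100)
7378868 + 967448 = 8346316 (011111110101101011001100)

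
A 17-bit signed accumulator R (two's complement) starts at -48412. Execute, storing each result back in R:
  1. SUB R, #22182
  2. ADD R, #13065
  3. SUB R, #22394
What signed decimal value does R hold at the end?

51149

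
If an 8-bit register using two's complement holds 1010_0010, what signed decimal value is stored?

-94

MSB is 1, so the value is negative.
Invert: 01011101. Add 1: 01011110 = 94. So the value is −94.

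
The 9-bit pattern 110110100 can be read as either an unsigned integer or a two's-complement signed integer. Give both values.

Unsigned: 110110100 = 436.
Signed: MSB=1 → 436 − 512 = -76.

unsigned = 436, signed = -76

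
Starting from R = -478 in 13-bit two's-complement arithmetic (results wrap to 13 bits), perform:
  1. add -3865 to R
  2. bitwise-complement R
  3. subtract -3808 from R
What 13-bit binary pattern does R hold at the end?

1111111010110

Start: R = -478 = 1111000100010.
R = -478 + (-3865) = -4343; wraps to 3849 = 0111100001001
R = NOT 0111100001001 = 1000011110110 = -3850
R = -3850 − (-3808) = -42 = 1111111010110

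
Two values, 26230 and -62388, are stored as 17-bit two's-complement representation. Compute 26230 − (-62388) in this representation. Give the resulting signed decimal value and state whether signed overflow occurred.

26230 → 00110011001110110
-62388 → 10000110001001100
Subtract via negate-and-add: invert 10000110001001100 + 1 = 01111001110110100 (i.e. 62388).
  00110011001110110
+ 01111001110110100
= 10101101000101010
Result 10101101000101010: MSB = 1 → 88618 − 131072 = -42454.
Both addends (after negating the subtrahend) are non-negative but the stored result is negative: signed overflow. The true value 26230 − (-62388) = 88618 lies outside [-65536, 65535].

-42454; overflow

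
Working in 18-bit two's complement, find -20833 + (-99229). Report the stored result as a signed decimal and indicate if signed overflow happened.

-120062; no overflow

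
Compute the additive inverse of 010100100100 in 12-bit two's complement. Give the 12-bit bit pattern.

101011011100

Invert: 101011011011. Add 1: 101011011100.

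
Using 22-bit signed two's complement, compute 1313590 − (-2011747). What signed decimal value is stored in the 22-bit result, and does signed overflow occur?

-868967; overflow

1313590 → 0101000000101100110110
-2011747 → 1000010100110110011101
Subtract via negate-and-add: invert 1000010100110110011101 + 1 = 0111101011001001100011 (i.e. 2011747).
  0101000000101100110110
+ 0111101011001001100011
= 1100101011110110011001
Result 1100101011110110011001: MSB = 1 → 3325337 − 4194304 = -868967.
Both addends (after negating the subtrahend) are non-negative but the stored result is negative: signed overflow. The true value 1313590 − (-2011747) = 3325337 lies outside [-2097152, 2097151].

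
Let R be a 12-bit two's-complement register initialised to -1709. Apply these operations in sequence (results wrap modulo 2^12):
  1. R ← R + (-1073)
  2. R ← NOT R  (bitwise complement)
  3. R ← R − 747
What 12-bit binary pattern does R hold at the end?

011111110010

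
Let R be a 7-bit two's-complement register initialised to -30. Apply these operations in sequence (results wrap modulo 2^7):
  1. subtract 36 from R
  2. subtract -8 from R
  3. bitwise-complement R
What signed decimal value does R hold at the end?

57

Start: R = -30 = 1100010.
R = -30 − 36 = -66; wraps to 62 = 0111110
R = 62 − (-8) = 70; wraps to -58 = 1000110
R = NOT 1000110 = 0111001 = 57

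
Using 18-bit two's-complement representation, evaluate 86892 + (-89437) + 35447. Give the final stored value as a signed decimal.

86892 + (-89437) = -2545 (111111011000001111)
-2545 + 35447 = 32902 (001000000010000110)

32902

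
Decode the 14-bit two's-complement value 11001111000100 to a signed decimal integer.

MSB is 1, so the value is negative.
Invert: 00110000111011. Add 1: 00110000111100 = 3132. So the value is −3132.

-3132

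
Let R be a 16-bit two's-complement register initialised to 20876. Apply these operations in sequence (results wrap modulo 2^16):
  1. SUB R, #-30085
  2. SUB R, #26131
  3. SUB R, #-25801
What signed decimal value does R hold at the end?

Start: R = 20876 = 0101000110001100.
R = 20876 − (-30085) = 50961; wraps to -14575 = 1100011100010001
R = -14575 − 26131 = -40706; wraps to 24830 = 0110000011111110
R = 24830 − (-25801) = 50631; wraps to -14905 = 1100010111000111

-14905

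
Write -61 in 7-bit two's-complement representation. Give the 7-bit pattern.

|-61| = 61 = 0111101 in 7 bits.
Invert the bits: 1000010. Add 1: 1000011.
Check: 1000011 reads as 67 − 128 = -61.

1000011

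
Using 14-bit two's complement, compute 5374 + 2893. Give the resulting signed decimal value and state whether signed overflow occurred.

-8117; overflow

5374 → 01010011111110
2893 → 00101101001101
  01010011111110
+ 00101101001101
= 10000001001011
Result 10000001001011: MSB = 1 → 8267 − 16384 = -8117.
Both addends are non-negative but the stored result is negative: signed overflow. The true value 5374 + 2893 = 8267 lies outside [-8192, 8191].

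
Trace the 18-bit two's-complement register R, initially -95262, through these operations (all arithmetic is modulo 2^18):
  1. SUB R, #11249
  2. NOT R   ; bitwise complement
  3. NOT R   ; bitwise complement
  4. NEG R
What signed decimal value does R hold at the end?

106511

Start: R = -95262 = 101000101111100010.
R = -95262 − 11249 = -106511 = 100101111111110001
R = NOT 100101111111110001 = 011010000000001110 = 106510
R = NOT 011010000000001110 = 100101111111110001 = -106511
R = −(-106511) = 106511 = 011010000000001111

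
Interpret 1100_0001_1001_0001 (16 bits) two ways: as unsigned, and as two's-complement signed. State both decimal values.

unsigned = 49553, signed = -15983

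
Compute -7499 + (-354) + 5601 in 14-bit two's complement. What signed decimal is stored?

-7499 + (-354) = -7853 (10000101010011)
-7853 + 5601 = -2252 (11011100110100)

-2252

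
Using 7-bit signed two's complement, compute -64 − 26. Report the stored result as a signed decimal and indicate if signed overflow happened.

38; overflow

-64 → 1000000
26 → 0011010
Subtract via negate-and-add: invert 0011010 + 1 = 1100110 (i.e. -26).
  1000000
+ 1100110
= 0100110  (discard carry-out 1)
Result 0100110: MSB = 0 → value 38.
Both addends (after negating the subtrahend) are negative but the stored result is non-negative: signed overflow. The true value -64 − 26 = -90 lies outside [-64, 63].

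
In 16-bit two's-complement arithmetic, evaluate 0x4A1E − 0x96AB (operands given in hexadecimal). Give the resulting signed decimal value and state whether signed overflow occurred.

-19597; overflow

0x4A1E = 0100101000011110 = 18974 (signed)
0x96AB = 1001011010101011 = -26965 (signed)
Subtract via negate-and-add: invert 1001011010101011 + 1 = 0110100101010101 (i.e. 26965).
  0100101000011110
+ 0110100101010101
= 1011001101110011
Result 1011001101110011: MSB = 1 → 45939 − 65536 = -19597.
Both addends (after negating the subtrahend) are non-negative but the stored result is negative: signed overflow. The true value 18974 − (-26965) = 45939 lies outside [-32768, 32767].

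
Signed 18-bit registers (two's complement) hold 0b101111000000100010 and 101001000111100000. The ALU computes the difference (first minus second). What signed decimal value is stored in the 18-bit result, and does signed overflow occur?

24130; no overflow

0b101111000000100010 → 101111000000100010 = -69598 (signed)
101001000111100000 = -93728 (signed)
Subtract via negate-and-add: invert 101001000111100000 + 1 = 010110111000100000 (i.e. 93728).
  101111000000100010
+ 010110111000100000
= 000101111001000010  (discard carry-out 1)
Result 000101111001000010: MSB = 0 → value 24130.
Addends (after negating the subtrahend) have opposite signs, so signed overflow cannot occur.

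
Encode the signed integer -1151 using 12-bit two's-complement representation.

|-1151| = 1151 = 010001111111 in 12 bits.
Invert the bits: 101110000000. Add 1: 101110000001.
Check: 101110000001 reads as 2945 − 4096 = -1151.

101110000001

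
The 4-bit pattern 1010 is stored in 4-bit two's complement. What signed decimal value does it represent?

-6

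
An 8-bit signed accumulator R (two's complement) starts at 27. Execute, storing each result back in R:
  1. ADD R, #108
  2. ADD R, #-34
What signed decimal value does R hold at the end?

101

Start: R = 27 = 00011011.
R = 27 + 108 = 135; wraps to -121 = 10000111
R = -121 + (-34) = -155; wraps to 101 = 01100101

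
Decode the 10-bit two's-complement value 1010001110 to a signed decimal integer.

MSB is 1, so the value is negative.
Unsigned reading: 654. Subtract 2^10 = 1024: 654 − 1024 = -370.

-370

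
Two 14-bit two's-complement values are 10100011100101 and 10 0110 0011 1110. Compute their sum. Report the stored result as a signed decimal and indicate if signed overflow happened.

3875; overflow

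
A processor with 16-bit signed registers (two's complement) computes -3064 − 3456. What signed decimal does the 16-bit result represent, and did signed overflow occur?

-3064 → 1111010000001000
3456 → 0000110110000000
Subtract via negate-and-add: invert 0000110110000000 + 1 = 1111001010000000 (i.e. -3456).
  1111010000001000
+ 1111001010000000
= 1110011010001000  (discard carry-out 1)
Result 1110011010001000: MSB = 1 → 59016 − 65536 = -6520.
Both addends (after negating the subtrahend) are negative and so is the stored result: no signed overflow.

-6520; no overflow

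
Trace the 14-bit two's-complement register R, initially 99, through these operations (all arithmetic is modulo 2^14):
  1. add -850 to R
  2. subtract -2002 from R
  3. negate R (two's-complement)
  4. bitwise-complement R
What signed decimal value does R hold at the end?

Start: R = 99 = 00000001100011.
R = 99 + (-850) = -751 = 11110100010001
R = -751 − (-2002) = 1251 = 00010011100011
R = −(1251) = -1251 = 11101100011101
R = NOT 11101100011101 = 00010011100010 = 1250

1250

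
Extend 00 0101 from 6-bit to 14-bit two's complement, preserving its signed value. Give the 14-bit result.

00000000000101

MSB of 000101 is 0; replicate it into the new high bits.
00000000|000101 → 00000000000101 (still 5).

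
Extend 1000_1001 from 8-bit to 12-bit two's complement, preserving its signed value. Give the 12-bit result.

111110001001

MSB of 10001001 is 1; replicate it into the new high bits.
1111|10001001 → 111110001001 (still -119).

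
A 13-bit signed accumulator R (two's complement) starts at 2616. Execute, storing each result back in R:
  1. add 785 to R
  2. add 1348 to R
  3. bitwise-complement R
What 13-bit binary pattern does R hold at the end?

Start: R = 2616 = 0101000111000.
R = 2616 + 785 = 3401 = 0110101001001
R = 3401 + 1348 = 4749; wraps to -3443 = 1001010001101
R = NOT 1001010001101 = 0110101110010 = 3442

0110101110010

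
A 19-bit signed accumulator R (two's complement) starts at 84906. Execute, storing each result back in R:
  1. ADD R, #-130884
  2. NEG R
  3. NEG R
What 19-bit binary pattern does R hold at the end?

1110100110001100110

Start: R = 84906 = 0010100101110101010.
R = 84906 + (-130884) = -45978 = 1110100110001100110
R = −(-45978) = 45978 = 0001011001110011010
R = −(45978) = -45978 = 1110100110001100110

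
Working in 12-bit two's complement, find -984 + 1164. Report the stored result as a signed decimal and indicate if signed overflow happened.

-984 → 110000101000
1164 → 010010001100
  110000101000
+ 010010001100
= 000010110100  (discard carry-out 1)
Result 000010110100: MSB = 0 → value 180.
Addends have opposite signs, so signed overflow cannot occur.

180; no overflow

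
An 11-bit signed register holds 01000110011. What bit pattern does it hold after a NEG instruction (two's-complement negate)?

10111001101

Invert: 10111001100. Add 1: 10111001101.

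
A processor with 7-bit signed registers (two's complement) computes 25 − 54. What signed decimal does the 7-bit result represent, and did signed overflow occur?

-29; no overflow

25 → 0011001
54 → 0110110
Subtract via negate-and-add: invert 0110110 + 1 = 1001010 (i.e. -54).
  0011001
+ 1001010
= 1100011
Result 1100011: MSB = 1 → 99 − 128 = -29.
Addends (after negating the subtrahend) have opposite signs, so signed overflow cannot occur.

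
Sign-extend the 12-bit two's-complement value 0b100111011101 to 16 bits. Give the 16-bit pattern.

1111100111011101

MSB of 100111011101 is 1; replicate it into the new high bits.
1111|100111011101 → 1111100111011101 (still -1571).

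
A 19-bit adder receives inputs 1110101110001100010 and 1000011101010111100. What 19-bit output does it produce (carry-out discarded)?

  1110101110001100010
+ 1000011101010111100
= 0111001011100011110  (discard carry-out 1)

0111001011100011110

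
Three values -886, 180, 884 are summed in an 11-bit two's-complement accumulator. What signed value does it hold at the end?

178

-886 + 180 = -706 (10100111110)
-706 + 884 = 178 (00010110010)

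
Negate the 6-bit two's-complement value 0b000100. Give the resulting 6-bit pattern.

Invert: 111011. Add 1: 111100.

111100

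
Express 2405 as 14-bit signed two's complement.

2405 is non-negative, so write it directly in 14 bits: 00100101100101.

00100101100101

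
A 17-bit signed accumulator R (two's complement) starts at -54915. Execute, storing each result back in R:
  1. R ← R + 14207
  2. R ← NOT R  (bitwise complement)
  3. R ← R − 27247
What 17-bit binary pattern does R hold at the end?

00011010010010100

Start: R = -54915 = 10010100101111101.
R = -54915 + 14207 = -40708 = 10110000011111100
R = NOT 10110000011111100 = 01001111100000011 = 40707
R = 40707 − 27247 = 13460 = 00011010010010100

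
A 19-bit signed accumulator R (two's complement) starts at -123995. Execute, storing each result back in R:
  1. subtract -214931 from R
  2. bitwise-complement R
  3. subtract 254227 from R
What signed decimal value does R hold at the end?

Start: R = -123995 = 1100001101110100101.
R = -123995 − (-214931) = 90936 = 0010110001100111000
R = NOT 0010110001100111000 = 1101001110011000111 = -90937
R = -90937 − 254227 = -345164; wraps to 179124 = 0101011101110110100

179124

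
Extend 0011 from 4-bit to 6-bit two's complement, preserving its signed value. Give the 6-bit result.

000011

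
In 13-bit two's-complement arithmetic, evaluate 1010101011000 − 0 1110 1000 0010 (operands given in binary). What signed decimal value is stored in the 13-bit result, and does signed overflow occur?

1010101011000 = -2728 (signed)
0 1110 1000 0010 → 0111010000010 = 3714 (signed)
Subtract via negate-and-add: invert 0111010000010 + 1 = 1000101111110 (i.e. -3714).
  1010101011000
+ 1000101111110
= 0011011010110  (discard carry-out 1)
Result 0011011010110: MSB = 0 → value 1750.
Both addends (after negating the subtrahend) are negative but the stored result is non-negative: signed overflow. The true value -2728 − 3714 = -6442 lies outside [-4096, 4095].

1750; overflow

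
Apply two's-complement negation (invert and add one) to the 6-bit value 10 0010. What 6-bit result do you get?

Invert: 011101. Add 1: 011110.

011110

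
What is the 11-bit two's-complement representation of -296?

|-296| = 296 = 00100101000 in 11 bits.
Invert the bits: 11011010111. Add 1: 11011011000.

11011011000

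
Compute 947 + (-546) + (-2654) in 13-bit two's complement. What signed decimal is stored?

947 + (-546) = 401 (0000110010001)
401 + (-2654) = -2253 (1011100110011)

-2253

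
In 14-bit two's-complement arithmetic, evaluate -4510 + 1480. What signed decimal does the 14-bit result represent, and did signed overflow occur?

-4510 → 10111001100010
1480 → 00010111001000
  10111001100010
+ 00010111001000
= 11010000101010
Result 11010000101010: MSB = 1 → 13354 − 16384 = -3030.
Addends have opposite signs, so signed overflow cannot occur.

-3030; no overflow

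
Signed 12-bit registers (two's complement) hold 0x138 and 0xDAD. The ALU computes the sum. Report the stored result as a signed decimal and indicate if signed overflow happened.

0x138 = 000100111000 = 312 (signed)
0xDAD = 110110101101 = -595 (signed)
  000100111000
+ 110110101101
= 111011100101
Result 111011100101: MSB = 1 → 3813 − 4096 = -283.
Addends have opposite signs, so signed overflow cannot occur.

-283; no overflow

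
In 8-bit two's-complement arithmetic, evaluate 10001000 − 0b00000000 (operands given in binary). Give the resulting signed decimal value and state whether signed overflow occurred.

10001000 = -120 (signed)
0b00000000 → 00000000 = 0 (signed)
Subtract via negate-and-add: invert 00000000 + 1 = 00000000 (i.e. 0).
  10001000
+ 00000000
= 10001000
Result 10001000: MSB = 1 → 136 − 256 = -120.
Addends (after negating the subtrahend) have opposite signs, so signed overflow cannot occur.

-120; no overflow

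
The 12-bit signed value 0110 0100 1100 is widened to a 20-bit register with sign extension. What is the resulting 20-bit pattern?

00000000011001001100

MSB of 011001001100 is 0; replicate it into the new high bits.
00000000|011001001100 → 00000000011001001100 (still 1612).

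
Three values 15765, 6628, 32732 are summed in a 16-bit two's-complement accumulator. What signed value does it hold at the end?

15765 + 6628 = 22393 (0101011101111001)
22393 + 32732 = 55125 → wraps to -10411 (1101011101010101)

-10411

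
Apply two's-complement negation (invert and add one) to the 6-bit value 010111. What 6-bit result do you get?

101001

Invert: 101000. Add 1: 101001.
Check: 010111 = 23, 101001 = -23.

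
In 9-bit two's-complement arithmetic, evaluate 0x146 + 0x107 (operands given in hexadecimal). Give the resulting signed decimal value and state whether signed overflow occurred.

0x146 = 101000110 = -186 (signed)
0x107 = 100000111 = -249 (signed)
  101000110
+ 100000111
= 001001101  (discard carry-out 1)
Result 001001101: MSB = 0 → value 77.
Both addends are negative but the stored result is non-negative: signed overflow. The true value -186 + (-249) = -435 lies outside [-256, 255].

77; overflow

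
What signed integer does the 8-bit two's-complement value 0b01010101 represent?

85

MSB is 0, so the value is non-negative: 01010101 = 85.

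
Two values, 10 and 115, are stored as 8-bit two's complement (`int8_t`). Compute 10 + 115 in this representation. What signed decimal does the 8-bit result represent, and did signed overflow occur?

125; no overflow

10 → 00001010
115 → 01110011
  00001010
+ 01110011
= 01111101
Result 01111101: MSB = 0 → value 125.
Both addends are non-negative and so is the stored result: no signed overflow.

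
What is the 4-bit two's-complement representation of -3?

1101

|-3| = 3 = 0011 in 4 bits.
Invert the bits: 1100. Add 1: 1101.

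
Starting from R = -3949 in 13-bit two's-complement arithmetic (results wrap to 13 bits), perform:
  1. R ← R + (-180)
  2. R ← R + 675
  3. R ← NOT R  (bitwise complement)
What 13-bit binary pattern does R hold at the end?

0110101111101

Start: R = -3949 = 1000010010011.
R = -3949 + (-180) = -4129; wraps to 4063 = 0111111011111
R = 4063 + 675 = 4738; wraps to -3454 = 1001010000010
R = NOT 1001010000010 = 0110101111101 = 3453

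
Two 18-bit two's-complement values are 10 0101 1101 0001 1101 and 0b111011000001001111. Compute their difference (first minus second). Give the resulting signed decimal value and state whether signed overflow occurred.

-86834; no overflow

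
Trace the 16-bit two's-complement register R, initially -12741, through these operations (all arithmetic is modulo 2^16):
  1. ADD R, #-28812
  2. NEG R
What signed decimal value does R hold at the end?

-23983

Start: R = -12741 = 1100111000111011.
R = -12741 + (-28812) = -41553; wraps to 23983 = 0101110110101111
R = −(23983) = -23983 = 1010001001010001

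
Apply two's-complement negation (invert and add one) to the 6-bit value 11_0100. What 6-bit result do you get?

Invert: 001011. Add 1: 001100.

001100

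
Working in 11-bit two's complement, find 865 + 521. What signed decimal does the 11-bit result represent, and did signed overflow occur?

865 → 01101100001
521 → 01000001001
  01101100001
+ 01000001001
= 10101101010
Result 10101101010: MSB = 1 → 1386 − 2048 = -662.
Both addends are non-negative but the stored result is negative: signed overflow. The true value 865 + 521 = 1386 lies outside [-1024, 1023].

-662; overflow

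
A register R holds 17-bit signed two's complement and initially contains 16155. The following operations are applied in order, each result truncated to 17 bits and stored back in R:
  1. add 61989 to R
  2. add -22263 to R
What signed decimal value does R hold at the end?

55881

Start: R = 16155 = 00011111100011011.
R = 16155 + 61989 = 78144; wraps to -52928 = 10011000101000000
R = -52928 + (-22263) = -75191; wraps to 55881 = 01101101001001001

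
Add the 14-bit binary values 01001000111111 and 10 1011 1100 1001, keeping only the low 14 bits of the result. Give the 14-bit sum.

11111000001000

  01001000111111
+ 10101111001001
= 11111000001000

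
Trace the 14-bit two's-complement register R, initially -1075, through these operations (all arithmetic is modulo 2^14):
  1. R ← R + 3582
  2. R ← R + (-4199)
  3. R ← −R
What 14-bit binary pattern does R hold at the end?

00011010011100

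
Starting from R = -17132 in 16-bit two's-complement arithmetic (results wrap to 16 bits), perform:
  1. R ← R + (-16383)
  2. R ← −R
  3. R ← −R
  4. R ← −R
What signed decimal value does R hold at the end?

-32021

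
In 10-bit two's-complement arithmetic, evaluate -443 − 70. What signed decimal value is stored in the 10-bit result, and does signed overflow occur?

511; overflow

-443 → 1001000101
70 → 0001000110
Subtract via negate-and-add: invert 0001000110 + 1 = 1110111010 (i.e. -70).
  1001000101
+ 1110111010
= 0111111111  (discard carry-out 1)
Result 0111111111: MSB = 0 → value 511.
Both addends (after negating the subtrahend) are negative but the stored result is non-negative: signed overflow. The true value -443 − 70 = -513 lies outside [-512, 511].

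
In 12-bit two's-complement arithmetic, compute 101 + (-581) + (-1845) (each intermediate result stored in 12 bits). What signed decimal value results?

1771

101 + (-581) = -480 (111000100000)
-480 + (-1845) = -2325 → wraps to 1771 (011011101011)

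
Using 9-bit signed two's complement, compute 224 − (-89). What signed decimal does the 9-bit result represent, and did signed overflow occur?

224 → 011100000
-89 → 110100111
Subtract via negate-and-add: invert 110100111 + 1 = 001011001 (i.e. 89).
  011100000
+ 001011001
= 100111001
Result 100111001: MSB = 1 → 313 − 512 = -199.
Both addends (after negating the subtrahend) are non-negative but the stored result is negative: signed overflow. The true value 224 − (-89) = 313 lies outside [-256, 255].

-199; overflow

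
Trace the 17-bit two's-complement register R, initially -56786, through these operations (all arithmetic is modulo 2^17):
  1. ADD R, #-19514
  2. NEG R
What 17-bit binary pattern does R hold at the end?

10010101000001100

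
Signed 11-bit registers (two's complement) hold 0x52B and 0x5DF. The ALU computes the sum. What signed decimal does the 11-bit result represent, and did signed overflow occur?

0x52B = 10100101011 = -725 (signed)
0x5DF = 10111011111 = -545 (signed)
  10100101011
+ 10111011111
= 01100001010  (discard carry-out 1)
Result 01100001010: MSB = 0 → value 778.
Both addends are negative but the stored result is non-negative: signed overflow. The true value -725 + (-545) = -1270 lies outside [-1024, 1023].

778; overflow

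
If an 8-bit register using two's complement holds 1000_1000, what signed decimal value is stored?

MSB is 1, so the value is negative.
Invert: 01110111. Add 1: 01111000 = 120. So the value is −120.

-120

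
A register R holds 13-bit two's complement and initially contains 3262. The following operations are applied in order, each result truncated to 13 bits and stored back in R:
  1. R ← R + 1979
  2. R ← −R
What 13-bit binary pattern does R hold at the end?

Start: R = 3262 = 0110010111110.
R = 3262 + 1979 = 5241; wraps to -2951 = 1010001111001
R = −(-2951) = 2951 = 0101110000111

0101110000111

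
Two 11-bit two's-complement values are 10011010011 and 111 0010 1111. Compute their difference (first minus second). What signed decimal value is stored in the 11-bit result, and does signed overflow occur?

-604; no overflow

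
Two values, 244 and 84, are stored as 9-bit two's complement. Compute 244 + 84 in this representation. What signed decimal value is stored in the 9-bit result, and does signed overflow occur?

244 → 011110100
84 → 001010100
  011110100
+ 001010100
= 101001000
Result 101001000: MSB = 1 → 328 − 512 = -184.
Both addends are non-negative but the stored result is negative: signed overflow. The true value 244 + 84 = 328 lies outside [-256, 255].

-184; overflow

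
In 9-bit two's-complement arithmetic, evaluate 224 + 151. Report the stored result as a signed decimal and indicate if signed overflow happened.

-137; overflow

224 → 011100000
151 → 010010111
  011100000
+ 010010111
= 101110111
Result 101110111: MSB = 1 → 375 − 512 = -137.
Both addends are non-negative but the stored result is negative: signed overflow. The true value 224 + 151 = 375 lies outside [-256, 255].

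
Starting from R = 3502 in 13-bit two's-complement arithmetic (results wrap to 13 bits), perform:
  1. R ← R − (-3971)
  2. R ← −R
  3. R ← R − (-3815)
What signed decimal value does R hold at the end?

Start: R = 3502 = 0110110101110.
R = 3502 − (-3971) = 7473; wraps to -719 = 1110100110001
R = −(-719) = 719 = 0001011001111
R = 719 − (-3815) = 4534; wraps to -3658 = 1000110110110

-3658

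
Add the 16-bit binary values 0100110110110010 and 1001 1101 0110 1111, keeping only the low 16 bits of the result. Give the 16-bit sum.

1110101100100001

  0100110110110010
+ 1001110101101111
= 1110101100100001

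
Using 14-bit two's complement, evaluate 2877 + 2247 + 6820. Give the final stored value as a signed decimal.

-4440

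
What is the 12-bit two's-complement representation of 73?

000001001001

73 is non-negative, so write it directly in 12 bits: 000001001001.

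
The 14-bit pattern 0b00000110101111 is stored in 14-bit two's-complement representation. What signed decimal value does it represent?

431

MSB is 0, so the value is non-negative: 00000110101111 = 431.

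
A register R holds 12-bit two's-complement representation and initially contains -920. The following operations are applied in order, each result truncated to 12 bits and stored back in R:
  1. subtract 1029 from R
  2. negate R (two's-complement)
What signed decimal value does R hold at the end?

Start: R = -920 = 110001101000.
R = -920 − 1029 = -1949 = 100001100011
R = −(-1949) = 1949 = 011110011101

1949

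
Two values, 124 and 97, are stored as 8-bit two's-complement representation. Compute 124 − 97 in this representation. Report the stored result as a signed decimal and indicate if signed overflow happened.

124 → 01111100
97 → 01100001
Subtract via negate-and-add: invert 01100001 + 1 = 10011111 (i.e. -97).
  01111100
+ 10011111
= 00011011  (discard carry-out 1)
Result 00011011: MSB = 0 → value 27.
Addends (after negating the subtrahend) have opposite signs, so signed overflow cannot occur.

27; no overflow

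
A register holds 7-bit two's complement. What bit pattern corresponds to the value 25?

0011001

25 is non-negative, so write it directly in 7 bits: 0011001.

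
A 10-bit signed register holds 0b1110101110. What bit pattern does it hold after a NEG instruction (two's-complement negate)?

Invert: 0001010001. Add 1: 0001010010.

0001010010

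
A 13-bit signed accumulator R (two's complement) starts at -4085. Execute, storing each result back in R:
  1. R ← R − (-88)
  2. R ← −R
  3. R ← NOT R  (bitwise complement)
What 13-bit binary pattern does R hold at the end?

1000001100010

Start: R = -4085 = 1000000001011.
R = -4085 − (-88) = -3997 = 1000001100011
R = −(-3997) = 3997 = 0111110011101
R = NOT 0111110011101 = 1000001100010 = -3998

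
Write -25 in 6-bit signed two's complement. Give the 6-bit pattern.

100111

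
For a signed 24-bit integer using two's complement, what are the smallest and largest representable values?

Minimum: −2^23 = -8388608.
Maximum: 2^23 − 1 = 8388607.

min = -8388608, max = 8388607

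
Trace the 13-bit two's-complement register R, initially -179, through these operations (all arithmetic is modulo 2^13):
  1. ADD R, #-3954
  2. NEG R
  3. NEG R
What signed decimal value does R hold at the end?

Start: R = -179 = 1111101001101.
R = -179 + (-3954) = -4133; wraps to 4059 = 0111111011011
R = −(4059) = -4059 = 1000000100101
R = −(-4059) = 4059 = 0111111011011

4059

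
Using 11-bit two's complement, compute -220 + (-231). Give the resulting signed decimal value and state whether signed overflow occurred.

-220 → 11100100100
-231 → 11100011001
  11100100100
+ 11100011001
= 11000111101  (discard carry-out 1)
Result 11000111101: MSB = 1 → 1597 − 2048 = -451.
Both addends are negative and so is the stored result: no signed overflow.

-451; no overflow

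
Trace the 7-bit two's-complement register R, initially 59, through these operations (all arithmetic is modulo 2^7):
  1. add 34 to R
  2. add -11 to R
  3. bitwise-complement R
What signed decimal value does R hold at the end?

45

Start: R = 59 = 0111011.
R = 59 + 34 = 93; wraps to -35 = 1011101
R = -35 + (-11) = -46 = 1010010
R = NOT 1010010 = 0101101 = 45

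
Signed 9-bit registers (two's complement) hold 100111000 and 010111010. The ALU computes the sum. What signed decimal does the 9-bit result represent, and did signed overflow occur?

-14; no overflow

100111000 = -200 (signed)
010111010 = 186 (signed)
  100111000
+ 010111010
= 111110010
Result 111110010: MSB = 1 → 498 − 512 = -14.
Addends have opposite signs, so signed overflow cannot occur.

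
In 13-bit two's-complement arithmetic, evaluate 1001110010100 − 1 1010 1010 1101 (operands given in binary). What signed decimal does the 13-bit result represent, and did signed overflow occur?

1001110010100 = -3180 (signed)
1 1010 1010 1101 → 1101010101101 = -1363 (signed)
Subtract via negate-and-add: invert 1101010101101 + 1 = 0010101010011 (i.e. 1363).
  1001110010100
+ 0010101010011
= 1100011100111
Result 1100011100111: MSB = 1 → 6375 − 8192 = -1817.
Addends (after negating the subtrahend) have opposite signs, so signed overflow cannot occur.

-1817; no overflow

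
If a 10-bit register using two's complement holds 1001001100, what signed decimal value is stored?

-436

MSB is 1, so the value is negative.
Invert: 0110110011. Add 1: 0110110100 = 436. So the value is −436.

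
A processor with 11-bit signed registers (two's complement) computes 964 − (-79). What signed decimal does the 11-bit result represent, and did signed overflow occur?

-1005; overflow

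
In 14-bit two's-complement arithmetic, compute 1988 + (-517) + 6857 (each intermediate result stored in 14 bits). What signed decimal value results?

-8056

1988 + (-517) = 1471 (00010110111111)
1471 + 6857 = 8328 → wraps to -8056 (10000010001000)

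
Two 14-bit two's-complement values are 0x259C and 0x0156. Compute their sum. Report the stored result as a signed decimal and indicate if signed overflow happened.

-6414; no overflow

0x259C = 10010110011100 = -6756 (signed)
0x0156 = 00000101010110 = 342 (signed)
  10010110011100
+ 00000101010110
= 10011011110010
Result 10011011110010: MSB = 1 → 9970 − 16384 = -6414.
Addends have opposite signs, so signed overflow cannot occur.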